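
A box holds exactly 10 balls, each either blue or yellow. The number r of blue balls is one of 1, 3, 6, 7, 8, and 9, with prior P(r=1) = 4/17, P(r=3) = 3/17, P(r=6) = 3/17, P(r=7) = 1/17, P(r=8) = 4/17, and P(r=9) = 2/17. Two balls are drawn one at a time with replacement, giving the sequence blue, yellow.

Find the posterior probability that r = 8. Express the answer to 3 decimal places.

The likelihood of the observed sequence under each hypothesis: P(data | r = 1) = (1/10)(9/10) = 0.09; P(data | r = 3) = (3/10)(7/10) = 0.21; P(data | r = 6) = (6/10)(4/10) = 0.24; P(data | r = 7) = (7/10)(3/10) = 0.21; P(data | r = 8) = (8/10)(2/10) = 0.16; P(data | r = 9) = (9/10)(1/10) = 0.09.
The prior-weighted likelihoods are 4/17 · 0.09 = 0.021176, 3/17 · 0.21 = 0.037059, 3/17 · 0.24 = 0.042353, 1/17 · 0.21 = 0.012353, 4/17 · 0.16 = 0.037647, 2/17 · 0.09 = 0.010588; with total 0.16118.
So P(r = 8 | data) = (0.037647) / (0.16118) = 0.23358.

0.234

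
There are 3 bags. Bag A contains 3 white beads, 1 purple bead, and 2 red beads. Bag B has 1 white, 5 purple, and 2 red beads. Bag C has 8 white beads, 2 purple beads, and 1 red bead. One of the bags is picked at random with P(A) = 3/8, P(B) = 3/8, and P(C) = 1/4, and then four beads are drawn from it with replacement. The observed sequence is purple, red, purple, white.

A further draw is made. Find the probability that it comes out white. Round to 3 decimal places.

0.268

For each hypothesis, P(data | H) works out to: P(data | bag A) = (1/6)(2/6)(1/6)(3/6) = 0.0046296; P(data | bag B) = (5/8)(2/8)(5/8)(1/8) = 0.012207; P(data | bag C) = (2/11)(1/11)(2/11)(8/11) = 0.0021856.
Weighting by the prior gives 3/8 · 0.0046296 = 0.0017361, 3/8 · 0.012207 = 0.0045776, 1/4 · 0.0021856 = 0.00054641; summing to 0.0068602.
The posterior is then P(bag A | data) = 0.25307, P(bag B | data) = 0.66728, P(bag C | data) = 0.07965.
The predictive probability is P(white next | data) = (1/2)(0.25307) + (1/8)(0.66728) + (8/11)(0.07965) = 0.26787.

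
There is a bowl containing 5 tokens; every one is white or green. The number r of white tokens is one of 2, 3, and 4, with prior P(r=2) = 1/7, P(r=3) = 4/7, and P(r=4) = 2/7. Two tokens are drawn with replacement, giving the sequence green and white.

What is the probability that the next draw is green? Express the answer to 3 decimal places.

0.389

Compute the likelihood of the observed sequence for each case: P(data | r = 2) = (3/5)(2/5) = 6/25; P(data | r = 3) = (2/5)(3/5) = 6/25; P(data | r = 4) = (1/5)(4/5) = 4/25.
Weighting by the prior gives 1/7 · 6/25 = 6/175, 4/7 · 6/25 = 24/175, 2/7 · 4/25 = 8/175; summing to 38/175.
Normalising, the posterior is P(r = 2 | data) = 3/19, P(r = 3 | data) = 12/19, P(r = 4 | data) = 4/19.
So P(green next | data) = Σ P(green next | H) P(H | data) = (3/5)(3/19) + (2/5)(12/19) + (1/5)(4/19) = 37/95.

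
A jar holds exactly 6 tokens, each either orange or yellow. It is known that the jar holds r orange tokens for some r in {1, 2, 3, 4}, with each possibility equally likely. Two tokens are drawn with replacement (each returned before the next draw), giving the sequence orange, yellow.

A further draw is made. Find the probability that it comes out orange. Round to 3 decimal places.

Under each hypothesis, the probability of the observed sequence is: P(data | r = 1) = (1/6)(5/6) = 5/36; P(data | r = 2) = (2/6)(4/6) = 2/9; P(data | r = 3) = (3/6)(3/6) = 1/4; P(data | r = 4) = (4/6)(2/6) = 2/9.
Weighting by the prior gives 1/4 · 5/36 = 5/144, 1/4 · 2/9 = 1/18, 1/4 · 1/4 = 1/16, 1/4 · 2/9 = 1/18; summing to 5/24.
Normalising, the posterior is P(r = 1 | data) = 1/6, P(r = 2 | data) = 4/15, P(r = 3 | data) = 3/10, P(r = 4 | data) = 4/15.
So P(orange next | data) = Σ P(orange next | H) P(H | data) = (1/6)(1/6) + (1/3)(4/15) + (1/2)(3/10) + (2/3)(4/15) = 4/9.

0.444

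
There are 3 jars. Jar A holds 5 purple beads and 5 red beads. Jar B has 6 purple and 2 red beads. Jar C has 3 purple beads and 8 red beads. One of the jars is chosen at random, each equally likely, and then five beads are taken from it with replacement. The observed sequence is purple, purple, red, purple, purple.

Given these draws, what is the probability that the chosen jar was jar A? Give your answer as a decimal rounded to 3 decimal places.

0.273

For each hypothesis, P(data | H) works out to: P(data | jar A) = (5/10)(5/10)(5/10)(5/10)(5/10) = 0.03125; P(data | jar B) = (6/8)(6/8)(2/8)(6/8)(6/8) = 0.079102; P(data | jar C) = (3/11)(3/11)(8/11)(3/11)(3/11) = 0.0040236.
Weighting by the prior gives 1/3 · 0.03125 = 0.010417, 1/3 · 0.079102 = 0.026367, 1/3 · 0.0040236 = 0.0013412; with total 0.038125.
Hence P(jar A | data) = (0.010417) / (0.038125) = 0.27322.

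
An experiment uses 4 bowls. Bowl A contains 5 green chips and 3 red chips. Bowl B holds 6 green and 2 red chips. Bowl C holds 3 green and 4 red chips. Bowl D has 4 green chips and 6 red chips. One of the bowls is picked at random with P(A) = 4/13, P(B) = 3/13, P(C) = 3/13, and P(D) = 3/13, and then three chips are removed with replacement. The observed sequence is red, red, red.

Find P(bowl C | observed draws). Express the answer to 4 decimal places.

For each hypothesis, P(data | H) works out to: P(data | bowl A) = (3/8)(3/8)(3/8) = 0.052734; P(data | bowl B) = (2/8)(2/8)(2/8) = 0.015625; P(data | bowl C) = (4/7)(4/7)(4/7) = 0.18659; P(data | bowl D) = (6/10)(6/10)(6/10) = 0.216.
Multiplying each by its prior: 4/13 · 0.052734 = 0.016226, 3/13 · 0.015625 = 0.0036058, 3/13 · 0.18659 = 0.043059, 3/13 · 0.216 = 0.049846; these sum to 0.11274.
Hence P(bowl C | data) = (0.043059) / (0.11274) = 0.38194.

0.3819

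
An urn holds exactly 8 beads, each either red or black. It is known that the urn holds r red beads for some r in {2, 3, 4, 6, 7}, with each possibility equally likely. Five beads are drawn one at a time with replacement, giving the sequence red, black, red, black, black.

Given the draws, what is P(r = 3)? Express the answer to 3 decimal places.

0.336

For each hypothesis, P(data | H) works out to: P(data | r = 2) = (2/8)(6/8)(2/8)(6/8)(6/8) = 0.026367; P(data | r = 3) = (3/8)(5/8)(3/8)(5/8)(5/8) = 0.034332; P(data | r = 4) = (4/8)(4/8)(4/8)(4/8)(4/8) = 0.03125; P(data | r = 6) = (6/8)(2/8)(6/8)(2/8)(2/8) = 0.0087891; P(data | r = 7) = (7/8)(1/8)(7/8)(1/8)(1/8) = 0.0014954.
The prior-weighted likelihoods are 1/5 · 0.026367 = 0.0052734, 1/5 · 0.034332 = 0.0068665, 1/5 · 0.03125 = 0.00625, 1/5 · 0.0087891 = 0.0017578, 1/5 · 0.0014954 = 0.00029907; summing to 0.020447.
Therefore the posterior P(r = 3 | data) = (0.0068665) / (0.020447) = 0.33582.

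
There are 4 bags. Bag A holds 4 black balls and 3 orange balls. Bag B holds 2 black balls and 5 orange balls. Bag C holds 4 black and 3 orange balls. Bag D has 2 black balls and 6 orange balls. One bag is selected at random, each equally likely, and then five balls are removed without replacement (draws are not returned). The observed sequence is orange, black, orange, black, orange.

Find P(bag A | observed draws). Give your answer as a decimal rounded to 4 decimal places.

The likelihood of the observed sequence under each hypothesis: P(data | bag A) = (3/7)(4/6)(2/5)(3/4)(1/3) = 0.028571; P(data | bag B) = (5/7)(2/6)(4/5)(1/4)(3/3) = 0.047619; P(data | bag C) = (3/7)(4/6)(2/5)(3/4)(1/3) = 0.028571; P(data | bag D) = (6/8)(2/7)(5/6)(1/5)(4/4) = 0.035714.
Weighting by the prior gives 1/4 · 0.028571 = 0.0071429, 1/4 · 0.047619 = 0.011905, 1/4 · 0.028571 = 0.0071429, 1/4 · 0.035714 = 0.0089286; these sum to 0.035119.
Therefore the posterior P(bag A | data) = (0.0071429) / (0.035119) = 0.20339.

0.2034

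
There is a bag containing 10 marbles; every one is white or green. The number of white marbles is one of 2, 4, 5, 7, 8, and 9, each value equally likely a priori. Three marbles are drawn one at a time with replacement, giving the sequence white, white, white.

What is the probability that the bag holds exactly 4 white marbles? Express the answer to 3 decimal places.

Compute the likelihood of the observed sequence for each case: P(data | r = 2) = (2/10)(2/10)(2/10) = 0.008; P(data | r = 4) = (4/10)(4/10)(4/10) = 0.064; P(data | r = 5) = (5/10)(5/10)(5/10) = 0.125; P(data | r = 7) = (7/10)(7/10)(7/10) = 0.343; P(data | r = 8) = (8/10)(8/10)(8/10) = 0.512; P(data | r = 9) = (9/10)(9/10)(9/10) = 0.729.
Multiplying each by its prior: 1/6 · 0.008 = 0.0013333, 1/6 · 0.064 = 0.010667, 1/6 · 0.125 = 0.020833, 1/6 · 0.343 = 0.057167, 1/6 · 0.512 = 0.085333, 1/6 · 0.729 = 0.1215; with total 0.29683.
Therefore the posterior P(r = 4 | data) = (0.010667) / (0.29683) = 0.035935.

0.036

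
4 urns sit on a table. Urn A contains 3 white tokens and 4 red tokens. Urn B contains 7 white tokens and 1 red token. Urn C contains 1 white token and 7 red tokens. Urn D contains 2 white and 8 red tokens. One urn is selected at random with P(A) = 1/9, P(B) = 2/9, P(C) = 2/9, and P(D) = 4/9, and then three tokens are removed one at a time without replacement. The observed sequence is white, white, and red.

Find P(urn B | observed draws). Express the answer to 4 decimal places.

0.5517

The likelihood of the observed sequence under each hypothesis: P(data | urn A) = (3/7)(2/6)(4/5) = 0.11429; P(data | urn B) = (7/8)(6/7)(1/6) = 0.125; P(data | urn C) = (1/8)(0/7) = 0; P(data | urn D) = (2/10)(1/9)(8/8) = 0.022222.
Multiplying each by its prior: 1/9 · 0.11429 = 0.012698, 2/9 · 0.125 = 0.027778, 2/9 · 0 = 0, 4/9 · 0.022222 = 0.0098765; with total 0.050353.
Therefore the posterior P(urn B | data) = (0.027778) / (0.050353) = 0.55166.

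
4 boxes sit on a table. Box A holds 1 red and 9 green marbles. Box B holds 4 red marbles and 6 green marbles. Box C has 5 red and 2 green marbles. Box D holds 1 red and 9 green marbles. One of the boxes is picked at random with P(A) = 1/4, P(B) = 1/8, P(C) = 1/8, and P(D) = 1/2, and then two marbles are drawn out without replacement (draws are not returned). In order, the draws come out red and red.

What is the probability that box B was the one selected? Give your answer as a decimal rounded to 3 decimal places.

Under each hypothesis, the probability of the observed sequence is: P(data | box A) = (1/10)(0/9) = 0; P(data | box B) = (4/10)(3/9) = 2/15; P(data | box C) = (5/7)(4/6) = 10/21; P(data | box D) = (1/10)(0/9) = 0.
The prior-weighted likelihoods are 1/4 · 0 = 0, 1/8 · 2/15 = 1/60, 1/8 · 10/21 = 5/84, 1/2 · 0 = 0; summing to 8/105.
Therefore the posterior P(box B | data) = (1/60) / (8/105) = 7/32.

0.219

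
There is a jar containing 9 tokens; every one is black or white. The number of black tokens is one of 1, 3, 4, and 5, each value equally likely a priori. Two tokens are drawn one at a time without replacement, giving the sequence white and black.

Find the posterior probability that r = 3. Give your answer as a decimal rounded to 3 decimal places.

0.273

For each hypothesis, P(data | H) works out to: P(data | r = 1) = (8/9)(1/8) = 1/9; P(data | r = 3) = (6/9)(3/8) = 1/4; P(data | r = 4) = (5/9)(4/8) = 5/18; P(data | r = 5) = (4/9)(5/8) = 5/18.
The prior-weighted likelihoods are 1/4 · 1/9 = 1/36, 1/4 · 1/4 = 1/16, 1/4 · 5/18 = 5/72, 1/4 · 5/18 = 5/72; with total 11/48.
So P(r = 3 | data) = (1/16) / (11/48) = 3/11.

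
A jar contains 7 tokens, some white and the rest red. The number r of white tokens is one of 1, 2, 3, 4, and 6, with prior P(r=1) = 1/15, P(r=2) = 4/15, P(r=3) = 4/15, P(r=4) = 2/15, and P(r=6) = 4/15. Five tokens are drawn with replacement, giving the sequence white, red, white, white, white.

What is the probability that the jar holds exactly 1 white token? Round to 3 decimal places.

0.001

For each hypothesis, P(data | H) works out to: P(data | r = 1) = (1/7)(6/7)(1/7)(1/7)(1/7) = 0.00035699; P(data | r = 2) = (2/7)(5/7)(2/7)(2/7)(2/7) = 0.0047599; P(data | r = 3) = (3/7)(4/7)(3/7)(3/7)(3/7) = 0.019278; P(data | r = 4) = (4/7)(3/7)(4/7)(4/7)(4/7) = 0.045695; P(data | r = 6) = (6/7)(1/7)(6/7)(6/7)(6/7) = 0.077111.
The prior-weighted likelihoods are 1/15 · 0.00035699 = 2.38e-05, 4/15 · 0.0047599 = 0.0012693, 4/15 · 0.019278 = 0.0051407, 2/15 · 0.045695 = 0.0060927, 4/15 · 0.077111 = 0.020563; with total 0.033089.
Therefore the posterior P(r = 1 | data) = (2.38e-05) / (0.033089) = 0.00071925.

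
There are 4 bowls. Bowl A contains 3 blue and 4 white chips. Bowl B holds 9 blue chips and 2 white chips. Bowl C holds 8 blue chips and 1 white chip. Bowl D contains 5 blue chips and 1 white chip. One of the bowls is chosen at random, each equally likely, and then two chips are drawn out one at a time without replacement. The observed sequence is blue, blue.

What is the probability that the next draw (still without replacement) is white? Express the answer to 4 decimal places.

Compute the likelihood of the observed sequence for each case: P(data | bowl A) = (3/7)(2/6) = 0.14286; P(data | bowl B) = (9/11)(8/10) = 0.65455; P(data | bowl C) = (8/9)(7/8) = 0.77778; P(data | bowl D) = (5/6)(4/5) = 0.66667.
The prior-weighted likelihoods are 1/4 · 0.14286 = 0.035714, 1/4 · 0.65455 = 0.16364, 1/4 · 0.77778 = 0.19444, 1/4 · 0.66667 = 0.16667; summing to 0.56046.
Normalising, the posterior is P(bowl A | data) = 0.063723, P(bowl B | data) = 0.29197, P(bowl C | data) = 0.34694, P(bowl D | data) = 0.29737.
The predictive probability is P(white next | data) = (4/5)(0.063723) + (2/9)(0.29197) + (1/7)(0.34694) + (1/4)(0.29737) = 0.23977.

0.2398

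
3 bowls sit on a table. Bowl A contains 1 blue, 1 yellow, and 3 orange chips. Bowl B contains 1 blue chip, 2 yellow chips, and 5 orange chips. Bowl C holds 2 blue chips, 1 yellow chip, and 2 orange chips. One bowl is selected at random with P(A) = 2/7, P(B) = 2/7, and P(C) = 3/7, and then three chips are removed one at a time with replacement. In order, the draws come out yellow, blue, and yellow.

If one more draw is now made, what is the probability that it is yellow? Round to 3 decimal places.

Compute the likelihood of the observed sequence for each case: P(data | bowl A) = (1/5)(1/5)(1/5) = 0.008; P(data | bowl B) = (2/8)(1/8)(2/8) = 0.0078125; P(data | bowl C) = (1/5)(2/5)(1/5) = 0.016.
The prior-weighted likelihoods are 2/7 · 0.008 = 0.0022857, 2/7 · 0.0078125 = 0.0022321, 3/7 · 0.016 = 0.0068571; with total 0.011375.
Dividing through by the total gives posterior P(bowl A | data) = 0.20094, P(bowl B | data) = 0.19623, P(bowl C | data) = 0.60283.
So P(yellow next | data) = Σ P(yellow next | H) P(H | data) = (1/5)(0.20094) + (1/4)(0.19623) + (1/5)(0.60283) = 0.20981.

0.210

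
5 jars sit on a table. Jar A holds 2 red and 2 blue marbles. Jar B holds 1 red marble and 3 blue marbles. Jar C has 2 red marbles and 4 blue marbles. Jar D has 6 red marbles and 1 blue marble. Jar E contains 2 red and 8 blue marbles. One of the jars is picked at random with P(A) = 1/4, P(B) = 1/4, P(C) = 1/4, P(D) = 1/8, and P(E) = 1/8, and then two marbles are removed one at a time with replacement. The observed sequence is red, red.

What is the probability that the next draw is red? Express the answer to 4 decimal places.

0.6123

The likelihood of the observed sequence under each hypothesis: P(data | jar A) = (2/4)(2/4) = 0.25; P(data | jar B) = (1/4)(1/4) = 0.0625; P(data | jar C) = (2/6)(2/6) = 0.11111; P(data | jar D) = (6/7)(6/7) = 0.73469; P(data | jar E) = (2/10)(2/10) = 0.04.
Weighting by the prior gives 1/4 · 0.25 = 0.0625, 1/4 · 0.0625 = 0.015625, 1/4 · 0.11111 = 0.027778, 1/8 · 0.73469 = 0.091837, 1/8 · 0.04 = 0.005; these sum to 0.20274.
Dividing through by the total gives posterior P(jar A | data) = 0.30828, P(jar B | data) = 0.077069, P(jar C | data) = 0.13701, P(jar D | data) = 0.45298, P(jar E | data) = 0.024662.
The predictive probability is P(red next | data) = (1/2)(0.30828) + (1/4)(0.077069) + (1/3)(0.13701) + (6/7)(0.45298) + (1/5)(0.024662) = 0.61228.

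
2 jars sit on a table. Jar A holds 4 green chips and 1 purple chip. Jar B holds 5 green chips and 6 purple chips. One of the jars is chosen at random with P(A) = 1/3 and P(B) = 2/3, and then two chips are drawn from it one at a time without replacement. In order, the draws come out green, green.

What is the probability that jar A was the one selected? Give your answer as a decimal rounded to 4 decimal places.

For each hypothesis, P(data | H) works out to: P(data | jar A) = (4/5)(3/4) = 3/5; P(data | jar B) = (5/11)(4/10) = 2/11.
Weighting by the prior gives 1/3 · 3/5 = 1/5, 2/3 · 2/11 = 4/33; with total 53/165.
By Bayes' rule, P(jar A | data) = (1/5) / (53/165) = 33/53.

0.6226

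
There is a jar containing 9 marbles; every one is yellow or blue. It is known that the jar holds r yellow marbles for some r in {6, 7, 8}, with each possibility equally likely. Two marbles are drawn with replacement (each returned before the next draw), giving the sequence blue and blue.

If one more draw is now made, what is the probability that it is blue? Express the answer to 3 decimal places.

Under each hypothesis, the probability of the observed sequence is: P(data | r = 6) = (3/9)(3/9) = 1/9; P(data | r = 7) = (2/9)(2/9) = 4/81; P(data | r = 8) = (1/9)(1/9) = 1/81.
Multiplying each by its prior: 1/3 · 1/9 = 1/27, 1/3 · 4/81 = 4/243, 1/3 · 1/81 = 1/243; these sum to 14/243.
Normalising, the posterior is P(r = 6 | data) = 9/14, P(r = 7 | data) = 2/7, P(r = 8 | data) = 1/14.
The predictive probability is P(blue next | data) = (1/3)(9/14) + (2/9)(2/7) + (1/9)(1/14) = 2/7.

0.286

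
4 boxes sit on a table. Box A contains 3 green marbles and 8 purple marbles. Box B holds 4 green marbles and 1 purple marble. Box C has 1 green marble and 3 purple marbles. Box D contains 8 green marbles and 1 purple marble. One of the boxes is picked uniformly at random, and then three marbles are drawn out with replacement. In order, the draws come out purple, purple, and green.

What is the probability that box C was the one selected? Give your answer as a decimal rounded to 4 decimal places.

0.4289

Compute the likelihood of the observed sequence for each case: P(data | box A) = (8/11)(8/11)(3/11) = 0.14425; P(data | box B) = (1/5)(1/5)(4/5) = 0.032; P(data | box C) = (3/4)(3/4)(1/4) = 0.14062; P(data | box D) = (1/9)(1/9)(8/9) = 0.010974.
Multiplying each by its prior: 1/4 · 0.14425 = 0.036063, 1/4 · 0.032 = 0.008, 1/4 · 0.14062 = 0.035156, 1/4 · 0.010974 = 0.0027435; summing to 0.081963.
Hence P(box C | data) = (0.035156) / (0.081963) = 0.42893.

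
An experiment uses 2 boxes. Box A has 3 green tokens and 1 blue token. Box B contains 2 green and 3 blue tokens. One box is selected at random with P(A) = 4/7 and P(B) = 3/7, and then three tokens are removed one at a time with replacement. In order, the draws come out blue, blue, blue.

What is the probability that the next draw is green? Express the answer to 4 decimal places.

The likelihood of the observed sequence under each hypothesis: P(data | box A) = (1/4)(1/4)(1/4) = 0.015625; P(data | box B) = (3/5)(3/5)(3/5) = 0.216.
Weighting by the prior gives 4/7 · 0.015625 = 0.0089286, 3/7 · 0.216 = 0.092571; summing to 0.1015.
Dividing through by the total gives posterior P(box A | data) = 0.087966, P(box B | data) = 0.91203.
So P(green next | data) = Σ P(green next | H) P(H | data) = (3/4)(0.087966) + (2/5)(0.91203) = 0.43079.

0.4308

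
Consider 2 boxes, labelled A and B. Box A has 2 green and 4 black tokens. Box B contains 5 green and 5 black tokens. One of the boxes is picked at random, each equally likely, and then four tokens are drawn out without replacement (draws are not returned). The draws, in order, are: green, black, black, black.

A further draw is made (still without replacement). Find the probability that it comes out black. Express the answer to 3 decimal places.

0.449

Compute the likelihood of the observed sequence for each case: P(data | box A) = (2/6)(4/5)(3/4)(2/3) = 2/15; P(data | box B) = (5/10)(5/9)(4/8)(3/7) = 5/84.
Multiplying each by its prior: 1/2 · 2/15 = 1/15, 1/2 · 5/84 = 5/168; summing to 27/280.
The posterior is then P(box A | data) = 56/81, P(box B | data) = 25/81.
So P(black next | data) = Σ P(black next | H) P(H | data) = (1/2)(56/81) + (1/3)(25/81) = 109/243.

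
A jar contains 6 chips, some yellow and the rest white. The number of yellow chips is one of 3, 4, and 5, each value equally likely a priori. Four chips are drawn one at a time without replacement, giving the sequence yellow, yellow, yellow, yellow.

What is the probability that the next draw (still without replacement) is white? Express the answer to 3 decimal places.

The likelihood of the observed sequence under each hypothesis: P(data | r = 3) = (3/6)(2/5)(1/4)(0/3) = 0; P(data | r = 4) = (4/6)(3/5)(2/4)(1/3) = 1/15; P(data | r = 5) = (5/6)(4/5)(3/4)(2/3) = 1/3.
The prior-weighted likelihoods are 1/3 · 0 = 0, 1/3 · 1/15 = 1/45, 1/3 · 1/3 = 1/9; these sum to 2/15.
Dividing through by the total gives posterior P(r = 3 | data) = 0, P(r = 4 | data) = 1/6, P(r = 5 | data) = 5/6.
The predictive probability is P(white next | data) = (1)(1/6) + (1/2)(5/6) = 7/12.

0.583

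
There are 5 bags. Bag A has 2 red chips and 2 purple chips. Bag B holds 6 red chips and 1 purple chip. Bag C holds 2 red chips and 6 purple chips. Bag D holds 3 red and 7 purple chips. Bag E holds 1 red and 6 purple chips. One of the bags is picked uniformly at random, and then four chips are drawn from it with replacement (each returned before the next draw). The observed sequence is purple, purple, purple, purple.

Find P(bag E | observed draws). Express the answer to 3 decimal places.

For each hypothesis, P(data | H) works out to: P(data | bag A) = (2/4)(2/4)(2/4)(2/4) = 0.0625; P(data | bag B) = (1/7)(1/7)(1/7)(1/7) = 0.00041649; P(data | bag C) = (6/8)(6/8)(6/8)(6/8) = 0.31641; P(data | bag D) = (7/10)(7/10)(7/10)(7/10) = 0.2401; P(data | bag E) = (6/7)(6/7)(6/7)(6/7) = 0.53978.
Weighting by the prior gives 1/5 · 0.0625 = 0.0125, 1/5 · 0.00041649 = 8.3299e-05, 1/5 · 0.31641 = 0.063281, 1/5 · 0.2401 = 0.04802, 1/5 · 0.53978 = 0.10796; these sum to 0.23184.
By Bayes' rule, P(bag E | data) = (0.10796) / (0.23184) = 0.46565.

0.466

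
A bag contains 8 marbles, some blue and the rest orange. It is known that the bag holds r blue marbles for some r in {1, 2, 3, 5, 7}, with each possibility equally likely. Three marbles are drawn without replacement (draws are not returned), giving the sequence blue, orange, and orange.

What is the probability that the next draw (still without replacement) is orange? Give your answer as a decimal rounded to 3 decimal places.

The likelihood of the observed sequence under each hypothesis: P(data | r = 1) = (1/8)(7/7)(6/6) = 1/8; P(data | r = 2) = (2/8)(6/7)(5/6) = 5/28; P(data | r = 3) = (3/8)(5/7)(4/6) = 5/28; P(data | r = 5) = (5/8)(3/7)(2/6) = 5/56; P(data | r = 7) = (7/8)(1/7)(0/6) = 0.
Weighting by the prior gives 1/5 · 1/8 = 1/40, 1/5 · 5/28 = 1/28, 1/5 · 5/28 = 1/28, 1/5 · 5/56 = 1/56, 1/5 · 0 = 0; with total 4/35.
Normalising, the posterior is P(r = 1 | data) = 7/32, P(r = 2 | data) = 5/16, P(r = 3 | data) = 5/16, P(r = 5 | data) = 5/32, P(r = 7 | data) = 0.
So P(orange next | data) = Σ P(orange next | H) P(H | data) = (1)(7/32) + (4/5)(5/16) + (3/5)(5/16) + (1/5)(5/32) = 11/16.

0.688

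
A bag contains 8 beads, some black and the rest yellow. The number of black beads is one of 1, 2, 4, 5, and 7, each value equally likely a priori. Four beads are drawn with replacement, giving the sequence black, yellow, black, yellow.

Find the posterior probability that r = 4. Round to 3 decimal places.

The likelihood of the observed sequence under each hypothesis: P(data | r = 1) = (1/8)(7/8)(1/8)(7/8) = 0.011963; P(data | r = 2) = (2/8)(6/8)(2/8)(6/8) = 0.035156; P(data | r = 4) = (4/8)(4/8)(4/8)(4/8) = 0.0625; P(data | r = 5) = (5/8)(3/8)(5/8)(3/8) = 0.054932; P(data | r = 7) = (7/8)(1/8)(7/8)(1/8) = 0.011963.
Multiplying each by its prior: 1/5 · 0.011963 = 0.0023926, 1/5 · 0.035156 = 0.0070313, 1/5 · 0.0625 = 0.0125, 1/5 · 0.054932 = 0.010986, 1/5 · 0.011963 = 0.0023926; with total 0.035303.
Hence P(r = 4 | data) = (0.0125) / (0.035303) = 0.35408.

0.354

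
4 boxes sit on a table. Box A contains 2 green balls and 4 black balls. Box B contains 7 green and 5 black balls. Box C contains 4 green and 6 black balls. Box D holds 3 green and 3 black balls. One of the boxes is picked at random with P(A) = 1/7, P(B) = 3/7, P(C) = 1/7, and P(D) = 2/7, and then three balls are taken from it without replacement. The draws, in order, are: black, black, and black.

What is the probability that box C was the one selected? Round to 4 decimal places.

For each hypothesis, P(data | H) works out to: P(data | box A) = (4/6)(3/5)(2/4) = 0.2; P(data | box B) = (5/12)(4/11)(3/10) = 0.045455; P(data | box C) = (6/10)(5/9)(4/8) = 0.16667; P(data | box D) = (3/6)(2/5)(1/4) = 0.05.
Multiplying each by its prior: 1/7 · 0.2 = 0.028571, 3/7 · 0.045455 = 0.019481, 1/7 · 0.16667 = 0.02381, 2/7 · 0.05 = 0.014286; summing to 0.086147.
Therefore the posterior P(box C | data) = (0.02381) / (0.086147) = 0.27638.

0.2764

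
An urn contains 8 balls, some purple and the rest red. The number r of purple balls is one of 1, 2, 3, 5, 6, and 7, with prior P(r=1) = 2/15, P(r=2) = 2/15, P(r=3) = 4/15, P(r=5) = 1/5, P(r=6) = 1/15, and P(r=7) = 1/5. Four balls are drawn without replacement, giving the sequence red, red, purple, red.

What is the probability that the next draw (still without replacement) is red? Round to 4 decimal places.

For each hypothesis, P(data | H) works out to: P(data | r = 1) = (7/8)(6/7)(1/6)(5/5) = 1/8; P(data | r = 2) = (6/8)(5/7)(2/6)(4/5) = 1/7; P(data | r = 3) = (5/8)(4/7)(3/6)(3/5) = 3/28; P(data | r = 5) = (3/8)(2/7)(5/6)(1/5) = 1/56; P(data | r = 6) = (2/8)(1/7)(6/6)(0/5) = 0; P(data | r = 7) = (1/8)(0/7) = 0.
Weighting by the prior gives 2/15 · 1/8 = 1/60, 2/15 · 1/7 = 2/105, 4/15 · 3/28 = 1/35, 1/5 · 1/56 = 1/280, 1/15 · 0 = 0, 1/5 · 0 = 0; these sum to 19/280.
Dividing through by the total gives posterior P(r = 1 | data) = 14/57, P(r = 2 | data) = 16/57, P(r = 3 | data) = 8/19, P(r = 5 | data) = 1/19, P(r = 6 | data) = 0, P(r = 7 | data) = 0.
Averaging over the posterior, P(red next | data) = (1)(14/57) + (3/4)(16/57) + (1/2)(8/19) + (0)(1/19) = 2/3.

0.6667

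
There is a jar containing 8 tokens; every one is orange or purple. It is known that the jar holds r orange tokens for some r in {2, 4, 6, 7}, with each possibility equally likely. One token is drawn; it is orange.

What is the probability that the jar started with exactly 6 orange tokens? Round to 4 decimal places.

The likelihood of this draw under each hypothesis: P(data | r = 2) = (2/8) = 1/4; P(data | r = 4) = (4/8) = 1/2; P(data | r = 6) = (6/8) = 3/4; P(data | r = 7) = (7/8) = 7/8.
Weighting by the prior gives 1/4 · 1/4 = 1/16, 1/4 · 1/2 = 1/8, 1/4 · 3/4 = 3/16, 1/4 · 7/8 = 7/32; with total 19/32.
Therefore the posterior P(r = 6 | data) = (3/16) / (19/32) = 6/19.

0.3158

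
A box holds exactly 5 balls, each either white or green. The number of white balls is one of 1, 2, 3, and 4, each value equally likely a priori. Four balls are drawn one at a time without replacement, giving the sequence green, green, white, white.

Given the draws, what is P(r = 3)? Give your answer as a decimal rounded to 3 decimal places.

The likelihood of the observed sequence under each hypothesis: P(data | r = 1) = (4/5)(3/4)(1/3)(0/2) = 0; P(data | r = 2) = (3/5)(2/4)(2/3)(1/2) = 1/10; P(data | r = 3) = (2/5)(1/4)(3/3)(2/2) = 1/10; P(data | r = 4) = (1/5)(0/4) = 0.
The prior-weighted likelihoods are 1/4 · 0 = 0, 1/4 · 1/10 = 1/40, 1/4 · 1/10 = 1/40, 1/4 · 0 = 0; with total 1/20.
Therefore the posterior P(r = 3 | data) = (1/40) / (1/20) = 1/2.

0.500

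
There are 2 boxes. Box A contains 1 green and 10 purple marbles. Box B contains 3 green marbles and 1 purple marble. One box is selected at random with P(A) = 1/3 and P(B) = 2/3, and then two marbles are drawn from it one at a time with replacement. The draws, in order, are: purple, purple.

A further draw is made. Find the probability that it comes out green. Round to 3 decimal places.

The likelihood of the observed sequence under each hypothesis: P(data | box A) = (10/11)(10/11) = 100/121; P(data | box B) = (1/4)(1/4) = 1/16.
Multiplying each by its prior: 1/3 · 100/121 = 100/363, 2/3 · 1/16 = 1/24; with total 307/968.
The posterior is then P(box A | data) = 0.86862, P(box B | data) = 0.13138.
The predictive probability is P(green next | data) = (1/11)(0.86862) + (3/4)(0.13138) = 0.1775.

0.177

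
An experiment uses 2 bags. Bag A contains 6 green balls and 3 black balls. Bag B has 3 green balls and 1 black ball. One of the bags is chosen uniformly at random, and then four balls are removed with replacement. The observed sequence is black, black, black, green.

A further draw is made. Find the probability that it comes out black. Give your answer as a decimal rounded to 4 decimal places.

0.3065

Compute the likelihood of the observed sequence for each case: P(data | bag A) = (3/9)(3/9)(3/9)(6/9) = 0.024691; P(data | bag B) = (1/4)(1/4)(1/4)(3/4) = 0.011719.
The prior-weighted likelihoods are 1/2 · 0.024691 = 0.012346, 1/2 · 0.011719 = 0.0058594; with total 0.018205.
Dividing through by the total gives posterior P(bag A | data) = 0.67815, P(bag B | data) = 0.32185.
Averaging over the posterior, P(black next | data) = (1/3)(0.67815) + (1/4)(0.32185) = 0.30651.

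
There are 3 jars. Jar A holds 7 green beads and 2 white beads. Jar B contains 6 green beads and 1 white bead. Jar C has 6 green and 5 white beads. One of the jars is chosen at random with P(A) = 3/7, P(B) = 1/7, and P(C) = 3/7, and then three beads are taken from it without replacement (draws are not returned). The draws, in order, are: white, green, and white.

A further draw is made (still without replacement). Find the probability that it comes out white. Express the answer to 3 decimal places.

Under each hypothesis, the probability of the observed sequence is: P(data | jar A) = (2/9)(7/8)(1/7) = 1/36; P(data | jar B) = (1/7)(6/6)(0/5) = 0; P(data | jar C) = (5/11)(6/10)(4/9) = 4/33.
Weighting by the prior gives 3/7 · 1/36 = 1/84, 1/7 · 0 = 0, 3/7 · 4/33 = 4/77; these sum to 59/924.
Dividing through by the total gives posterior P(jar A | data) = 11/59, P(jar B | data) = 0, P(jar C | data) = 48/59.
Averaging over the posterior, P(white next | data) = (0)(11/59) + (3/8)(48/59) = 18/59.

0.305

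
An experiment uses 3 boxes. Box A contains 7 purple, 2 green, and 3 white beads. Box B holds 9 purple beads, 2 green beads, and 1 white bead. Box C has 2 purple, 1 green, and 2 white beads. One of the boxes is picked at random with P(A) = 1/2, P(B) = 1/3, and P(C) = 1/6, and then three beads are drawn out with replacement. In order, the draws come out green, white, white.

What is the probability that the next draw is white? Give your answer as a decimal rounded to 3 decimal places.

Under each hypothesis, the probability of the observed sequence is: P(data | box A) = (2/12)(3/12)(3/12) = 0.010417; P(data | box B) = (2/12)(1/12)(1/12) = 0.0011574; P(data | box C) = (1/5)(2/5)(2/5) = 0.032.
Weighting by the prior gives 1/2 · 0.010417 = 0.0052083, 1/3 · 0.0011574 = 0.0003858, 1/6 · 0.032 = 0.0053333; these sum to 0.010927.
Dividing through by the total gives posterior P(box A | data) = 0.47663, P(box B | data) = 0.035306, P(box C | data) = 0.48807.
Averaging over the posterior, P(white next | data) = (1/4)(0.47663) + (1/12)(0.035306) + (2/5)(0.48807) = 0.31733.

0.317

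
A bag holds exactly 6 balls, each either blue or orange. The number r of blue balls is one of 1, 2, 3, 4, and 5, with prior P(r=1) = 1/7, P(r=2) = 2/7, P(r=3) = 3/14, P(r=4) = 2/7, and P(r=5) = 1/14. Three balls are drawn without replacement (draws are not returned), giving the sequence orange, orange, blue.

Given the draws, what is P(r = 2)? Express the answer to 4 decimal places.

0.4324

Compute the likelihood of the observed sequence for each case: P(data | r = 1) = (5/6)(4/5)(1/4) = 1/6; P(data | r = 2) = (4/6)(3/5)(2/4) = 1/5; P(data | r = 3) = (3/6)(2/5)(3/4) = 3/20; P(data | r = 4) = (2/6)(1/5)(4/4) = 1/15; P(data | r = 5) = (1/6)(0/5) = 0.
Multiplying each by its prior: 1/7 · 1/6 = 1/42, 2/7 · 1/5 = 2/35, 3/14 · 3/20 = 9/280, 2/7 · 1/15 = 2/105, 1/14 · 0 = 0; summing to 37/280.
Hence P(r = 2 | data) = (2/35) / (37/280) = 16/37.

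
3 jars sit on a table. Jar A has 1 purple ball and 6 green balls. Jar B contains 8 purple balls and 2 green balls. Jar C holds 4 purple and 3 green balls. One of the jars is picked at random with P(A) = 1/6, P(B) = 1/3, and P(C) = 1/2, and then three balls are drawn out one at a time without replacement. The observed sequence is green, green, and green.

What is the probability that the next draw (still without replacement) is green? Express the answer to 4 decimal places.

0.6522

The likelihood of the observed sequence under each hypothesis: P(data | jar A) = (6/7)(5/6)(4/5) = 4/7; P(data | jar B) = (2/10)(1/9)(0/8) = 0; P(data | jar C) = (3/7)(2/6)(1/5) = 1/35.
The prior-weighted likelihoods are 1/6 · 4/7 = 2/21, 1/3 · 0 = 0, 1/2 · 1/35 = 1/70; with total 23/210.
The posterior is then P(jar A | data) = 20/23, P(jar B | data) = 0, P(jar C | data) = 3/23.
Averaging over the posterior, P(green next | data) = (3/4)(20/23) + (0)(3/23) = 15/23.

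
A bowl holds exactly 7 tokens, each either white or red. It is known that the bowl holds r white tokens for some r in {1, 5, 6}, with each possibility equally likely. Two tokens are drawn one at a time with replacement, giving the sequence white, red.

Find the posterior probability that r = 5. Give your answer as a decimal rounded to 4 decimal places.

0.4545

Under each hypothesis, the probability of the observed sequence is: P(data | r = 1) = (1/7)(6/7) = 6/49; P(data | r = 5) = (5/7)(2/7) = 10/49; P(data | r = 6) = (6/7)(1/7) = 6/49.
The prior-weighted likelihoods are 1/3 · 6/49 = 2/49, 1/3 · 10/49 = 10/147, 1/3 · 6/49 = 2/49; summing to 22/147.
So P(r = 5 | data) = (10/147) / (22/147) = 5/11.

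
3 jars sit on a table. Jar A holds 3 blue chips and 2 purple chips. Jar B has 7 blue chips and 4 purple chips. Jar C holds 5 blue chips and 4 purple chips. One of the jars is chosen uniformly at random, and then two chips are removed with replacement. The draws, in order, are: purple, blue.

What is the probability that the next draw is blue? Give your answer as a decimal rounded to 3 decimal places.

For each hypothesis, P(data | H) works out to: P(data | jar A) = (2/5)(3/5) = 0.24; P(data | jar B) = (4/11)(7/11) = 0.2314; P(data | jar C) = (4/9)(5/9) = 0.24691.
The prior-weighted likelihoods are 1/3 · 0.24 = 0.08, 1/3 · 0.2314 = 0.077135, 1/3 · 0.24691 = 0.082305; summing to 0.23944.
Normalising, the posterior is P(jar A | data) = 0.33411, P(jar B | data) = 0.32215, P(jar C | data) = 0.34374.
The predictive probability is P(blue next | data) = (3/5)(0.33411) + (7/11)(0.32215) + (5/9)(0.34374) = 0.59644.

0.596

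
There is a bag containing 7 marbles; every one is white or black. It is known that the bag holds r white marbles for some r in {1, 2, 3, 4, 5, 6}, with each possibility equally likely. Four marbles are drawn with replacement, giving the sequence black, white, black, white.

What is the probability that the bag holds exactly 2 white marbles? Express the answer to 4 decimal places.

0.1786

Under each hypothesis, the probability of the observed sequence is: P(data | r = 1) = (6/7)(1/7)(6/7)(1/7) = 0.014994; P(data | r = 2) = (5/7)(2/7)(5/7)(2/7) = 0.041649; P(data | r = 3) = (4/7)(3/7)(4/7)(3/7) = 0.059975; P(data | r = 4) = (3/7)(4/7)(3/7)(4/7) = 0.059975; P(data | r = 5) = (2/7)(5/7)(2/7)(5/7) = 0.041649; P(data | r = 6) = (1/7)(6/7)(1/7)(6/7) = 0.014994.
Multiplying each by its prior: 1/6 · 0.014994 = 0.002499, 1/6 · 0.041649 = 0.0069416, 1/6 · 0.059975 = 0.0099958, 1/6 · 0.059975 = 0.0099958, 1/6 · 0.041649 = 0.0069416, 1/6 · 0.014994 = 0.002499; these sum to 0.038873.
By Bayes' rule, P(r = 2 | data) = (0.0069416) / (0.038873) = 0.17857.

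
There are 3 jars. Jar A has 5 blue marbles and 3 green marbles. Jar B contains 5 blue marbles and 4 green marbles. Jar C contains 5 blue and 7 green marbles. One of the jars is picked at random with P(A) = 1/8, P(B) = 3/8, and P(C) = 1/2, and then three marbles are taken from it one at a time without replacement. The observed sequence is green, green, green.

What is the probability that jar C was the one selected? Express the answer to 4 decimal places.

Under each hypothesis, the probability of the observed sequence is: P(data | jar A) = (3/8)(2/7)(1/6) = 0.017857; P(data | jar B) = (4/9)(3/8)(2/7) = 0.047619; P(data | jar C) = (7/12)(6/11)(5/10) = 0.15909.
The prior-weighted likelihoods are 1/8 · 0.017857 = 0.0022321, 3/8 · 0.047619 = 0.017857, 1/2 · 0.15909 = 0.079545; these sum to 0.099635.
By Bayes' rule, P(jar C | data) = (0.079545) / (0.099635) = 0.79837.

0.7984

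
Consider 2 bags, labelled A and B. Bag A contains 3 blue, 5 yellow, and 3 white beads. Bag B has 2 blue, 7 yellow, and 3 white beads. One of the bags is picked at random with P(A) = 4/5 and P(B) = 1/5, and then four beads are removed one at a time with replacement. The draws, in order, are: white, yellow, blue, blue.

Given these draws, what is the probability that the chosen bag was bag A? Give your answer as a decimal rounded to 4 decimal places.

Under each hypothesis, the probability of the observed sequence is: P(data | bag A) = (3/11)(5/11)(3/11)(3/11) = 0.0092207; P(data | bag B) = (3/12)(7/12)(2/12)(2/12) = 0.0040509.
Multiplying each by its prior: 4/5 · 0.0092207 = 0.0073765, 1/5 · 0.0040509 = 0.00081019; with total 0.0081867.
So P(bag A | data) = (0.0073765) / (0.0081867) = 0.90104.

0.9010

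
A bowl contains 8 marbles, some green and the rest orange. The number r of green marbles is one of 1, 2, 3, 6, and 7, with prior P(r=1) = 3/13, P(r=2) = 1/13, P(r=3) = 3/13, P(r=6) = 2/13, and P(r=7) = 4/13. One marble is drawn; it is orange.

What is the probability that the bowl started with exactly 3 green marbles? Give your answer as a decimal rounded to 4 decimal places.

0.3000

Compute the likelihood of this draw for each case: P(data | r = 1) = (7/8) = 7/8; P(data | r = 2) = (6/8) = 3/4; P(data | r = 3) = (5/8) = 5/8; P(data | r = 6) = (2/8) = 1/4; P(data | r = 7) = (1/8) = 1/8.
Weighting by the prior gives 3/13 · 7/8 = 21/104, 1/13 · 3/4 = 3/52, 3/13 · 5/8 = 15/104, 2/13 · 1/4 = 1/26, 4/13 · 1/8 = 1/26; these sum to 25/52.
Therefore the posterior P(r = 3 | data) = (15/104) / (25/52) = 3/10.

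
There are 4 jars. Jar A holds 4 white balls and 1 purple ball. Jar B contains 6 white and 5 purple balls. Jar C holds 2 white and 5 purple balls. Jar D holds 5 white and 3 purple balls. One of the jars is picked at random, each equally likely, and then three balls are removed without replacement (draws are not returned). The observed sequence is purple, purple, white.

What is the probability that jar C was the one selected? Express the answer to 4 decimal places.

For each hypothesis, P(data | H) works out to: P(data | jar A) = (1/5)(0/4) = 0; P(data | jar B) = (5/11)(4/10)(6/9) = 0.12121; P(data | jar C) = (5/7)(4/6)(2/5) = 0.19048; P(data | jar D) = (3/8)(2/7)(5/6) = 0.089286.
Weighting by the prior gives 1/4 · 0 = 0, 1/4 · 0.12121 = 0.030303, 1/4 · 0.19048 = 0.047619, 1/4 · 0.089286 = 0.022321; with total 0.10024.
So P(jar C | data) = (0.047619) / (0.10024) = 0.47503.

0.4750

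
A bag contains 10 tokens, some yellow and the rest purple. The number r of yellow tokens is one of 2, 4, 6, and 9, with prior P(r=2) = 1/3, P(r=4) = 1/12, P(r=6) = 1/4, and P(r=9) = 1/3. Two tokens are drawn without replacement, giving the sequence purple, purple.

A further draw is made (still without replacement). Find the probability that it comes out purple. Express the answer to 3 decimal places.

Compute the likelihood of the observed sequence for each case: P(data | r = 2) = (8/10)(7/9) = 28/45; P(data | r = 4) = (6/10)(5/9) = 1/3; P(data | r = 6) = (4/10)(3/9) = 2/15; P(data | r = 9) = (1/10)(0/9) = 0.
Multiplying each by its prior: 1/3 · 28/45 = 28/135, 1/12 · 1/3 = 1/36, 1/4 · 2/15 = 1/30, 1/3 · 0 = 0; these sum to 29/108.
Normalising, the posterior is P(r = 2 | data) = 112/145, P(r = 4 | data) = 3/29, P(r = 6 | data) = 18/145, P(r = 9 | data) = 0.
So P(purple next | data) = Σ P(purple next | H) P(H | data) = (3/4)(112/145) + (1/2)(3/29) + (1/4)(18/145) = 96/145.

0.662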